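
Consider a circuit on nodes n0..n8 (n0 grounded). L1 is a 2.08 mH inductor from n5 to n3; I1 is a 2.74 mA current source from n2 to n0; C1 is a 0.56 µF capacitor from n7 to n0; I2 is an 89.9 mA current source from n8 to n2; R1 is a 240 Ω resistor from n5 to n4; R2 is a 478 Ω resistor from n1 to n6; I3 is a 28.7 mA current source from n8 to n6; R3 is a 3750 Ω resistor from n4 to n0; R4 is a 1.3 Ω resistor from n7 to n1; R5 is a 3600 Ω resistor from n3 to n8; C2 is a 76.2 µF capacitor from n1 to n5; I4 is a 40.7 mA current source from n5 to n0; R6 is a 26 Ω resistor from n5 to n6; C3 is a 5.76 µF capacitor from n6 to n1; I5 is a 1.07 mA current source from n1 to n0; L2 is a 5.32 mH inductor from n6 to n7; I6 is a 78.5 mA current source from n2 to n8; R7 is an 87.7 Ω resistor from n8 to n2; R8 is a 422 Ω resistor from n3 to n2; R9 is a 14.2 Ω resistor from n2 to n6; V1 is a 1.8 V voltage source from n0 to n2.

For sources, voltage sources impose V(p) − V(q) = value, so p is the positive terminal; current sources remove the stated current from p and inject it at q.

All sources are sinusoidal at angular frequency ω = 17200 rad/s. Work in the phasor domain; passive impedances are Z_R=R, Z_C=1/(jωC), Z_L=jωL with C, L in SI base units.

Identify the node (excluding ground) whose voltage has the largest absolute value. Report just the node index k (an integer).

Element admittances at ω=17200 rad/s:
  Y(L1) = 0.000-0.02795j S between n5,n3
  I1: injects 0.00274 A into n0 (from n2)
  Y(C1) = 0.000+0.009632j S between n7,n0
  I2: injects 0.0899 A into n2 (from n8)
  Y(R1) = 0.004167+0.000j S between n5,n4
  Y(R2) = 0.002092+0.000j S between n1,n6
  I3: injects 0.0287 A into n6 (from n8)
  Y(R3) = 0.0002667+0.000j S between n4,n0
  Y(R4) = 0.7692+0.000j S between n7,n1
  Y(R5) = 0.0002778+0.000j S between n3,n8
  Y(C2) = 0.000+1.311j S between n1,n5
  I4: injects 0.0407 A into n0 (from n5)
  Y(R6) = 0.03846+0.000j S between n5,n6
  Y(C3) = 0.000+0.09907j S between n6,n1
  I5: injects 0.00107 A into n0 (from n1)
  Y(L2) = 0.000-0.01093j S between n6,n7
  I6: injects 0.0785 A into n8 (from n2)
  Y(R7) = 0.01140+0.000j S between n8,n2
  Y(R8) = 0.002370+0.000j S between n3,n2
  Y(R9) = 0.07042+0.000j S between n2,n6
  V1: constraint V(n0)−V(n2) = 1.8
Assemble and solve the 9×9 MNA system:
  V(n1)=-1.909+0.6329j  V(n2)=-1.800+0.000j  V(n3)=-1.863+0.6354j  V(n4)=-1.807+0.6236j  V(n5)=-1.923+0.6636j  V(n6)=-1.900+0.2346j  V(n7)=-1.907+0.6567j  V(n8)=-5.235+0.01511j
  i(V1)=0.03770-0.01820j

8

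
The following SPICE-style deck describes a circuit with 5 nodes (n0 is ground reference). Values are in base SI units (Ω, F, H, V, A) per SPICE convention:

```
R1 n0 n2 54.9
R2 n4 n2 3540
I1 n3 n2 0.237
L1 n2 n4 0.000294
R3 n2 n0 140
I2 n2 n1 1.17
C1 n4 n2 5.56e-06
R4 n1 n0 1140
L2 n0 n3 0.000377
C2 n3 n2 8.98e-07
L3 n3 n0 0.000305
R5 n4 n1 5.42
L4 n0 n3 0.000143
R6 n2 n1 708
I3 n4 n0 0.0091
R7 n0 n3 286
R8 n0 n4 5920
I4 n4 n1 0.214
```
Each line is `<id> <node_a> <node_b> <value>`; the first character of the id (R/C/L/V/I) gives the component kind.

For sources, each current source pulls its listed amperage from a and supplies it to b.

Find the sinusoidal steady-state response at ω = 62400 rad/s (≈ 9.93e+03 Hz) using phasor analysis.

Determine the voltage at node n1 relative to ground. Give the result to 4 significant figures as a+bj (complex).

8.730-7.420j V

MNA unknowns: 4 node voltages V₁..V_4
R1: Y=0.01821+0.000j on G[0,2]
R2: Y=0.0002825+0.000j on G[4,2]
I1: z[3]−=0.237, z[2]+=0.237
L1: Y=0.000-0.05451j on G[2,4]
R3: Y=0.007143+0.000j on G[2,0]
I2: z[2]−=1.17, z[1]+=1.17
C1: Y=0.000+0.3469j on G[4,2]
R4: Y=0.0008772+0.000j on G[1,0]
L2: Y=0.000-0.04251j on G[0,3]
C2: Y=0.000+0.05604j on G[3,2]
L3: Y=0.000-0.05254j on G[3,0]
R5: Y=0.1845+0.000j on G[4,1]
L4: Y=0.000-0.1121j on G[0,3]
R6: Y=0.001412+0.000j on G[2,1]
I3: z[4]−=0.0091, z[0]+=0.0091
R7: Y=0.003497+0.000j on G[0,3]
R8: Y=0.0001689+0.000j on G[0,4]
I4: z[4]−=0.214, z[1]+=0.214
solve → V1=8.730-7.420j, V2=1.279-3.578j, V3=-0.4795-0.2304j, V4=1.327-7.485j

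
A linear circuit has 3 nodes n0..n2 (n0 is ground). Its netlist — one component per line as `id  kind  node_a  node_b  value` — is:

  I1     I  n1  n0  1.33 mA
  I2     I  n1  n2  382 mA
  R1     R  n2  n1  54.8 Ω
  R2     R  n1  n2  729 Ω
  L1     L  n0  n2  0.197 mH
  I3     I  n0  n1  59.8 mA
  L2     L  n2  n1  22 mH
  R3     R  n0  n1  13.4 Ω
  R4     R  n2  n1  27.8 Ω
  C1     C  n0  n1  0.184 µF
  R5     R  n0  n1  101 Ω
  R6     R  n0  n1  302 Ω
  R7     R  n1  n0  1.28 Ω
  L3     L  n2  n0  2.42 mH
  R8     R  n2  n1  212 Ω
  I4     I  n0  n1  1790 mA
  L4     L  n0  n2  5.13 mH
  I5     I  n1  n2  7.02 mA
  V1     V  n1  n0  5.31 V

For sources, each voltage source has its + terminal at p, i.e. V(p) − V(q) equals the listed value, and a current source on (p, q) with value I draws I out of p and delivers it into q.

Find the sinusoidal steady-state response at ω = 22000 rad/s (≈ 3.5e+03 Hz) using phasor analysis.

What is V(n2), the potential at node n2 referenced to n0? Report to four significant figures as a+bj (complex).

Element admittances at ω=22000 rad/s:
  I1: injects 0.00133 A into n0 (from n1)
  I2: injects 0.382 A into n2 (from n1)
  Y(R1) = 0.01825+0.000j S between n2,n1
  Y(R2) = 0.001372+0.000j S between n1,n2
  Y(L1) = 0.000-0.2307j S between n0,n2
  I3: injects 0.0598 A into n1 (from n0)
  Y(L2) = 0.000-0.002066j S between n2,n1
  Y(R3) = 0.07463+0.000j S between n0,n1
  Y(R4) = 0.03597+0.000j S between n2,n1
  Y(C1) = 0.000+0.004048j S between n0,n1
  Y(R5) = 0.009901+0.000j S between n0,n1
  Y(R6) = 0.003311+0.000j S between n0,n1
  Y(R7) = 0.7812+0.000j S between n1,n0
  Y(L3) = 0.000-0.01878j S between n2,n0
  Y(R8) = 0.004717+0.000j S between n2,n1
  I4: injects 1.79 A into n1 (from n0)
  Y(L4) = 0.000-0.008861j S between n0,n2
  I5: injects 0.00702 A into n2 (from n1)
  V1: constraint V(n1)−V(n0) = 5.31
Assemble and solve the 3×3 MNA system:
  V(n1)=5.310+0.000j  V(n2)=0.6385+2.575j
  i(V1)=-3.432+0.1435j

0.6385+2.575j V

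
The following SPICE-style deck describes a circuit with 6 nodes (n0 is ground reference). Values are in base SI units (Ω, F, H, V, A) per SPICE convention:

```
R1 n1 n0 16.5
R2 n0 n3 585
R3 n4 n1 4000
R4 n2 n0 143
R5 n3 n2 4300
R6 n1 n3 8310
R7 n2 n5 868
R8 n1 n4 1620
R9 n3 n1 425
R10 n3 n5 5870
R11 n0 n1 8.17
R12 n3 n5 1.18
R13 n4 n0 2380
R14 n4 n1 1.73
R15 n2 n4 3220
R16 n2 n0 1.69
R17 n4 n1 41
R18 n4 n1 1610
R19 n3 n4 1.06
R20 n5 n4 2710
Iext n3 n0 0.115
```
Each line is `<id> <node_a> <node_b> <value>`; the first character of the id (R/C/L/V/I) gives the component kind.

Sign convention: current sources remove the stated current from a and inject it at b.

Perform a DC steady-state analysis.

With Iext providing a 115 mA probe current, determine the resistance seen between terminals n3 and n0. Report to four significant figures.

MNA unknowns: 5 node voltages V₁..V_5
R1: Y=0.06061 on G[1,0]
R2: Y=0.001709 on G[0,3]
R3: Y=0.0002500 on G[4,1]
R4: Y=0.006993 on G[2,0]
R5: Y=0.0002326 on G[3,2]
R6: Y=0.0001203 on G[1,3]
R7: Y=0.001152 on G[2,5]
R8: Y=0.0006173 on G[1,4]
R9: Y=0.002353 on G[3,1]
R10: Y=0.0001704 on G[3,5]
R11: Y=0.1224 on G[0,1]
R12: Y=0.8475 on G[3,5]
R13: Y=0.0004202 on G[4,0]
R14: Y=0.5780 on G[4,1]
R15: Y=0.0003106 on G[2,4]
R16: Y=0.5917 on G[2,0]
R17: Y=0.02439 on G[4,1]
R18: Y=0.0006211 on G[4,1]
R19: Y=0.9434 on G[3,4]
R20: Y=0.0003690 on G[5,4]
Iext: z[3]−=0.115, z[0]+=0.115
solve → V1=-0.6099, V2=-0.002510, V3=-0.9115, V4=-0.7934, V5=-0.9102

R_eq = 7.926 Ω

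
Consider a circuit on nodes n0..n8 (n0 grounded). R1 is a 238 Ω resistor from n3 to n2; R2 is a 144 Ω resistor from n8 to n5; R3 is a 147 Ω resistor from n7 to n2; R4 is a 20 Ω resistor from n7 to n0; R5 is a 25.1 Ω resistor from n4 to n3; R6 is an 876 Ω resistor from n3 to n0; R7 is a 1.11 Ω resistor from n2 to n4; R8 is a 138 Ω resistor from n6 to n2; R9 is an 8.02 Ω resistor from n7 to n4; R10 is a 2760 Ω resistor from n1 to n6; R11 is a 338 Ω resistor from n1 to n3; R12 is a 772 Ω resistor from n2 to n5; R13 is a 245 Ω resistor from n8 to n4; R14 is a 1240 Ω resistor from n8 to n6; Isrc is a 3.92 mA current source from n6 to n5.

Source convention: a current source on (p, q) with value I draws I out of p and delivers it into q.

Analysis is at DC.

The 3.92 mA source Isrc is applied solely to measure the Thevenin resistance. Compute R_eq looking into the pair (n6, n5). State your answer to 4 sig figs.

R_eq = 335.5 Ω

MNA unknowns: 8 node voltages V₁..V_8
R1: Y=0.004202 on G[3,2]
R2: Y=0.006944 on G[8,5]
R3: Y=0.006803 on G[7,2]
R4: Y=0.05000 on G[7,0]
R5: Y=0.03984 on G[4,3]
R6: Y=0.001142 on G[3,0]
R7: Y=0.9009 on G[2,4]
R8: Y=0.007246 on G[6,2]
R9: Y=0.1247 on G[7,4]
R10: Y=0.0003623 on G[1,6]
R11: Y=0.002959 on G[1,3]
R12: Y=0.001295 on G[2,5]
R13: Y=0.004082 on G[8,4]
R14: Y=0.0008065 on G[8,6]
Isrc: z[6]−=0.00392, z[5]+=0.00392
solve → V1=-0.04871, V2=-0.001882, V3=-0.002991, V4=0.0002020, V5=0.8929, V6=-0.4221, V7=6.828e-05, V8=0.4954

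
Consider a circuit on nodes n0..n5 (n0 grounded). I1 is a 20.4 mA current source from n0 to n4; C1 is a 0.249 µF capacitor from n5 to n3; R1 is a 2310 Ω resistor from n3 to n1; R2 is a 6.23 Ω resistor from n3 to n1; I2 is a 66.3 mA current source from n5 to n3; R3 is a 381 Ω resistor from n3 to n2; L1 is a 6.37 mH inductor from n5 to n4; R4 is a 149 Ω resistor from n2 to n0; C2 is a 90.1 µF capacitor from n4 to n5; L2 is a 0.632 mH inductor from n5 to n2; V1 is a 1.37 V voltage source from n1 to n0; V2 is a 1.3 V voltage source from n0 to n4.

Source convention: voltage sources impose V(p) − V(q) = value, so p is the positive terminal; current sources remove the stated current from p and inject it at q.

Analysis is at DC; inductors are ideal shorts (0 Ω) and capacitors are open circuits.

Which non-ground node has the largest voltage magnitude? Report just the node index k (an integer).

3

MNA unknowns: 5 node voltages V₁..V_5 plus 4 source currents (L1, L2, V1, V2)
I1: z[0]−=0.0204, z[4]+=0.0204
C1: Y=0.000 on G[5,3]
R1: Y=0.0004329 on G[3,1]
R2: Y=0.1605 on G[3,1]
I2: z[5]−=0.0663, z[3]+=0.0663
R3: Y=0.002625 on G[3,2]
L1: row V5−V4=0, i_L1 at 5,4
R4: Y=0.006711 on G[2,0]
C2: Y=0.000 on G[4,5]
L2: row V5−V2=0, i_L2 at 5,2
V1: row V1−V0=1.37, i_V1 at 1,0
V2: row V0−V4=1.3, i_V2 at 0,4
solve → V1=1.370, V2=-1.300, V3=1.732, V4=-1.300, V5=-1.300
aux → i_L1=-0.04962, i_L2=-0.01668, i_V1=0.05834, i_V2=0.02922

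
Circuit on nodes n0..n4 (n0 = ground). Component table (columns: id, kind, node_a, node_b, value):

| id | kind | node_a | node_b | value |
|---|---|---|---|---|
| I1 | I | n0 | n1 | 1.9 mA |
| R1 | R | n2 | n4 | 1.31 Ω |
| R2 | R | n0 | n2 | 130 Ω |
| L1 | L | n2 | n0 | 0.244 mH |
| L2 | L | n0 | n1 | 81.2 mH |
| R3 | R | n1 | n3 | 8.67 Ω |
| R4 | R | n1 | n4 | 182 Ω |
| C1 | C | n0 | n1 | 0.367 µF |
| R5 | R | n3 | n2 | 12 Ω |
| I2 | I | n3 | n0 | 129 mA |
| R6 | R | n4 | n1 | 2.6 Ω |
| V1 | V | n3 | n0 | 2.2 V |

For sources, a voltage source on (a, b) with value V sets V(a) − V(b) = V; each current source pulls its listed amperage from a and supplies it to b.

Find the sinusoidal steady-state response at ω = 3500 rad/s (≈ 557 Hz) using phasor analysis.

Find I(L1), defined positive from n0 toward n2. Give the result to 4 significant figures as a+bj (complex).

MNA unknowns: 4 node voltages V₁..V_4 plus 1 source current (V1)
I1: z[0]−=0.0019, z[1]+=0.0019
R1: Y=0.7634+0.000j on G[2,4]
R2: Y=0.007692+0.000j on G[0,2]
L1: Y=0.000-1.171j on G[2,0]
L2: Y=0.000-0.003519j on G[0,1]
R3: Y=0.1153+0.000j on G[1,3]
R4: Y=0.005495+0.000j on G[1,4]
C1: Y=0.000+0.001285j on G[0,1]
R5: Y=0.08333+0.000j on G[3,2]
I2: z[3]−=0.129, z[0]+=0.129
R6: Y=0.3846+0.000j on G[4,1]
V1: row V3−V0=2.2, i_V1 at 3,0
solve → V1=0.7129+0.2123j, V2=0.04294+0.3009j, V3=2.200+0.000j, V4=0.2695+0.2709j
aux → i_V1=-0.4803+0.04956j

-0.3524+0.05028j A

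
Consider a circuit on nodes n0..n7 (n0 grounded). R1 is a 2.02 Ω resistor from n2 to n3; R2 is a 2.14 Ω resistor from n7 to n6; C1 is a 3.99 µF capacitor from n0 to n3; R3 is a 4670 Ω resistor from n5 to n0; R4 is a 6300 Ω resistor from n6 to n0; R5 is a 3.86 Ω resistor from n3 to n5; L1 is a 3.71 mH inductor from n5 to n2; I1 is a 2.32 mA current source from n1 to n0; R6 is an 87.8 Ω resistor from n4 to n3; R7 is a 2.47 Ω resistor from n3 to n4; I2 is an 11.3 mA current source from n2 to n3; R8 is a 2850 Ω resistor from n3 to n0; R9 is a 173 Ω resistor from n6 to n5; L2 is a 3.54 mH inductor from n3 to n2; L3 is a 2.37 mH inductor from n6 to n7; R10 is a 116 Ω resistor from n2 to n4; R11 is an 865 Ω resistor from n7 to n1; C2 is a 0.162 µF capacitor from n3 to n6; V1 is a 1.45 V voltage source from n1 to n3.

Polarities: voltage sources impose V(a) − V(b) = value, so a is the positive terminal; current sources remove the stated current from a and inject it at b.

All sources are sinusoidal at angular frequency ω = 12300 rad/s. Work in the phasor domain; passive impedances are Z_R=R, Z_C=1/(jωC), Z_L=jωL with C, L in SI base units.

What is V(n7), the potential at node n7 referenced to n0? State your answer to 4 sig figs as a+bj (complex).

0.2244-0.01441j V

MNA unknowns: 7 node voltages V₁..V_7 plus 1 source current (V1)
R1: Y=0.4950+0.000j on G[2,3]
R2: Y=0.4673+0.000j on G[7,6]
C1: Y=0.000+0.04908j on G[0,3]
R3: Y=0.0002141+0.000j on G[5,0]
R4: Y=0.0001587+0.000j on G[6,0]
R5: Y=0.2591+0.000j on G[3,5]
L1: Y=0.000-0.02191j on G[5,2]
I1: z[1]−=0.00232, z[0]+=0.00232
R6: Y=0.01139+0.000j on G[4,3]
R7: Y=0.4049+0.000j on G[3,4]
I2: z[2]−=0.0113, z[3]+=0.0113
R8: Y=0.0003509+0.000j on G[3,0]
R9: Y=0.005780+0.000j on G[6,5]
L2: Y=0.000-0.02297j on G[3,2]
L3: Y=0.000-0.03430j on G[6,7]
R10: Y=0.008621+0.000j on G[2,4]
R11: Y=0.001156+0.000j on G[7,1]
C2: Y=0.000+0.001993j on G[3,6]
V1: row V1−V3=1.45, i_V1 at 1,3
solve → V1=1.449+0.04800j, V2=-0.02272+0.04582j, V3=-0.0005083+0.04800j, V4=-0.0009591+0.04796j, V5=0.004084+0.04881j, V6=0.2214-0.01479j, V7=0.2244-0.01441j
aux → i_V1=-0.003736-7.216e-05j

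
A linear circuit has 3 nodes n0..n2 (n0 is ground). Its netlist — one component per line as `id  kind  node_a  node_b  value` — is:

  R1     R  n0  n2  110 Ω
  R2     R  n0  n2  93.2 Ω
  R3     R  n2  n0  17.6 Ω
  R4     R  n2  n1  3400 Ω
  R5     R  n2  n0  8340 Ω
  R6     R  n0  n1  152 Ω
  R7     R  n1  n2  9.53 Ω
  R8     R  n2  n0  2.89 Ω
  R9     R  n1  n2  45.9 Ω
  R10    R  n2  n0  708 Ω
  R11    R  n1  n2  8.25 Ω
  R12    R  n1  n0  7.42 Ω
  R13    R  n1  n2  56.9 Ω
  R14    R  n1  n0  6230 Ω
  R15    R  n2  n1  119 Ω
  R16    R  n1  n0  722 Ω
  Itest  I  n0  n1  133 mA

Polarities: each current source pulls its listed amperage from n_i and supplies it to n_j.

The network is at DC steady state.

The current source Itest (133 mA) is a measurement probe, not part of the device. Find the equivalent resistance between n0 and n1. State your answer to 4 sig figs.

MNA unknowns: 2 node voltages V₁..V_2
R1: Y=0.009091 on G[0,2]
R2: Y=0.01073 on G[0,2]
R3: Y=0.05682 on G[2,0]
R4: Y=0.0002941 on G[2,1]
R5: Y=0.0001199 on G[2,0]
R6: Y=0.006579 on G[0,1]
R7: Y=0.1049 on G[1,2]
R8: Y=0.3460 on G[2,0]
R9: Y=0.02179 on G[1,2]
R10: Y=0.001412 on G[2,0]
R11: Y=0.1212 on G[1,2]
R12: Y=0.1348 on G[1,0]
R13: Y=0.01757 on G[1,2]
R14: Y=0.0001605 on G[1,0]
R15: Y=0.008403 on G[2,1]
R16: Y=0.001385 on G[1,0]
Itest: z[0]−=0.133, z[1]+=0.133
solve → V1=0.4298, V2=0.1688

R_eq = 3.232 Ω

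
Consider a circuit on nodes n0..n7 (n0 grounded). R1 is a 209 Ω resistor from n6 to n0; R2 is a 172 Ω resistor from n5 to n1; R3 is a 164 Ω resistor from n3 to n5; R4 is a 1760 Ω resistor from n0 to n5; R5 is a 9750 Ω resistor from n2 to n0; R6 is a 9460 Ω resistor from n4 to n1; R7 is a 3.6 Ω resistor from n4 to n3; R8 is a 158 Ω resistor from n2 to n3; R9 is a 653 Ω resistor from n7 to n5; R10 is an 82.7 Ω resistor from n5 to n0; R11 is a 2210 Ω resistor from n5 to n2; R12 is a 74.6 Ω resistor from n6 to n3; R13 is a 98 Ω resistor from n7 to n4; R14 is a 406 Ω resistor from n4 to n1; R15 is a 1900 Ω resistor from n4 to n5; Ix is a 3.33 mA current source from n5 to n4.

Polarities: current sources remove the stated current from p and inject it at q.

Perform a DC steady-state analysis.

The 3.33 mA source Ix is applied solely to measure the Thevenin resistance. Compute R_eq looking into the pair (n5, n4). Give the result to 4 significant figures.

Element admittances at DC:
  Y(R1) = 0.004785 S between n6,n0
  Y(R2) = 0.005814 S between n5,n1
  Y(R3) = 0.006098 S between n3,n5
  Y(R4) = 0.0005682 S between n0,n5
  Y(R5) = 0.0001026 S between n2,n0
  Y(R6) = 0.0001057 S between n4,n1
  Y(R7) = 0.2778 S between n4,n3
  Y(R8) = 0.006329 S between n2,n3
  Y(R9) = 0.001531 S between n7,n5
  Y(R10) = 0.01209 S between n5,n0
  Y(R11) = 0.0004525 S between n5,n2
  Y(R12) = 0.01340 S between n6,n3
  Y(R13) = 0.01020 S between n7,n4
  Y(R14) = 0.002463 S between n4,n1
  Y(R15) = 0.0005263 S between n4,n5
  Ix: injects 0.00333 A into n4 (from n5)
Assemble and solve the 7×7 MNA system:
  V(n1)=0.02402  V(n2)=0.1782  V(n3)=0.1978  V(n4)=0.2064  V(n5)=-0.05654  V(n6)=0.1458  V(n7)=0.1721

R_eq = 78.95 Ω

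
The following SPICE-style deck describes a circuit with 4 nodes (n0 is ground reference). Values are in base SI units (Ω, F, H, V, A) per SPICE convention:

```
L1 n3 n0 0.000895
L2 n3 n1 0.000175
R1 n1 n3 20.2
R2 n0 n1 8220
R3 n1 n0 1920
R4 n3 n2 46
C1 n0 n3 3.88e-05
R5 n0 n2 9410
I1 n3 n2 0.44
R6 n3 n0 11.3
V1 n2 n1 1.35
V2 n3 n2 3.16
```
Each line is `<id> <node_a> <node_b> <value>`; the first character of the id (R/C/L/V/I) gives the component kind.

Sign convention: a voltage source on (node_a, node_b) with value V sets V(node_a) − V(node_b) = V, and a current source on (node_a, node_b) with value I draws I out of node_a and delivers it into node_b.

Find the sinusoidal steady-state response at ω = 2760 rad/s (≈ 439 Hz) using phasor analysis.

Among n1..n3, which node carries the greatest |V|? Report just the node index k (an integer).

MNA unknowns: 3 node voltages V₁..V_3 plus 2 source currents (V1, V2)
L1: Y=0.000-0.4048j on G[3,0]
L2: Y=0.000-2.070j on G[3,1]
R1: Y=0.04950+0.000j on G[1,3]
R2: Y=0.0001217+0.000j on G[0,1]
R3: Y=0.0005208+0.000j on G[1,0]
R4: Y=0.02174+0.000j on G[3,2]
C1: Y=0.000+0.1071j on G[0,3]
R5: Y=0.0001063+0.000j on G[0,2]
I1: z[3]−=0.44, z[2]+=0.44
R6: Y=0.08850+0.000j on G[3,0]
V1: row V2−V1=1.35, i_V1 at 2,1
V2: row V3−V2=3.16, i_V2 at 3,2
solve → V1=-4.507+0.009965j, V2=-3.157+0.009965j, V3=0.002987+0.009965j
aux → i_V1=-0.2262+9.337j, i_V2=-0.7352+9.337j

1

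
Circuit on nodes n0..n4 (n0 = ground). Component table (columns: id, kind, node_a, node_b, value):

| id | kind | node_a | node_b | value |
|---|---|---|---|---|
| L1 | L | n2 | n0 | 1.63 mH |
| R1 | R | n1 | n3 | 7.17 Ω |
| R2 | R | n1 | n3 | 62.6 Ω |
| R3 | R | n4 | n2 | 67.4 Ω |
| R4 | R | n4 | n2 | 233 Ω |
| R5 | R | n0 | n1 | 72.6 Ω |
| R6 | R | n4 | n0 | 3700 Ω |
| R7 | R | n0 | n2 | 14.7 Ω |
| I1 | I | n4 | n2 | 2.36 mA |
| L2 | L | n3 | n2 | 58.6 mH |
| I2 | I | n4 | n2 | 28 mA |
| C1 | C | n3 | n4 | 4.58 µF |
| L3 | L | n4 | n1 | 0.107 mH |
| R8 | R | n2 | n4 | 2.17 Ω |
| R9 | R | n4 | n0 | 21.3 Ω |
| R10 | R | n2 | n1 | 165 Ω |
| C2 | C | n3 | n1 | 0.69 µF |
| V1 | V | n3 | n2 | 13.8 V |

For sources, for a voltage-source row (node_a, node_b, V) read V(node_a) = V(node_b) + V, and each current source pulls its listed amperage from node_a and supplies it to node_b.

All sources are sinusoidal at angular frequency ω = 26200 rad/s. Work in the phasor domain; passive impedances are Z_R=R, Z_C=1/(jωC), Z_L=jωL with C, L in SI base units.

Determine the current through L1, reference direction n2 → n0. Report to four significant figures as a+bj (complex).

MNA unknowns: 4 node voltages V₁..V_4 plus 1 source current (V1)
L1: Y=0.000-0.02342j on G[2,0]
R1: Y=0.1395+0.000j on G[1,3]
R2: Y=0.01597+0.000j on G[1,3]
R3: Y=0.01484+0.000j on G[4,2]
R4: Y=0.004292+0.000j on G[4,2]
R5: Y=0.01377+0.000j on G[0,1]
R6: Y=0.0002703+0.000j on G[4,0]
R7: Y=0.06803+0.000j on G[0,2]
I1: z[4]−=0.00236, z[2]+=0.00236
L2: Y=0.000-0.0006513j on G[3,2]
I2: z[4]−=0.028, z[2]+=0.028
C1: Y=0.000+0.1200j on G[3,4]
L3: Y=0.000-0.3567j on G[4,1]
R8: Y=0.4608+0.000j on G[2,4]
R9: Y=0.04695+0.000j on G[4,0]
R10: Y=0.006061+0.000j on G[2,1]
C2: Y=0.000+0.01808j on G[3,1]
V1: row V3−V2=13.8, i_V1 at 3,2
solve → V1=3.586+3.854j, V2=-1.393-1.242j, V3=12.41-1.242j, V4=1.576-0.02523j
aux → i_V1=-1.609-0.6579j

-0.02909+0.03261j A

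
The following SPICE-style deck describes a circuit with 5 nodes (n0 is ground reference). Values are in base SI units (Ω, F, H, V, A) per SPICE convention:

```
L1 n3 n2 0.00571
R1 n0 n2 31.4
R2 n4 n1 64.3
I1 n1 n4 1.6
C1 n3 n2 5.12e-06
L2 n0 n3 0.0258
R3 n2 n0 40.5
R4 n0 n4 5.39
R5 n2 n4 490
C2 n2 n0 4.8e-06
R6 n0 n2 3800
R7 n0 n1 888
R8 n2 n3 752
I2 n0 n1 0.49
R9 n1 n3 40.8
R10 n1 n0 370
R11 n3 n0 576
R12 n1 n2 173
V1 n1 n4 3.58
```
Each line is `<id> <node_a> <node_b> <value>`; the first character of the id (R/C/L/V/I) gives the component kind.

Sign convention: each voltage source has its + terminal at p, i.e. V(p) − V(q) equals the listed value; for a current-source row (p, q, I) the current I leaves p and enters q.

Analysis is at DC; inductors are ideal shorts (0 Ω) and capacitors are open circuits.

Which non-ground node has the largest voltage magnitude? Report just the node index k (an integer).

1

Apply KCL at each of the 4 non-ground nodes and solve the resulting linear system.
Node n1: branches {R2, I1, R7, I2, R9, R10, R12, V1} → V_1 = 5.239
Node n2: branches {L1, R1, C1, R3, R5, C2, R6, R8, R12} → V_2 = 0.000
Node n3: branches {L1, C1, L2, R8, R9, R11} → V_3 = 0.000
Node n4: branches {R2, I1, R4, R5, V1} → V_4 = 1.659
Source currents: i(L1)=-0.03367, i(L2)=-0.1621, i(V1)=-1.344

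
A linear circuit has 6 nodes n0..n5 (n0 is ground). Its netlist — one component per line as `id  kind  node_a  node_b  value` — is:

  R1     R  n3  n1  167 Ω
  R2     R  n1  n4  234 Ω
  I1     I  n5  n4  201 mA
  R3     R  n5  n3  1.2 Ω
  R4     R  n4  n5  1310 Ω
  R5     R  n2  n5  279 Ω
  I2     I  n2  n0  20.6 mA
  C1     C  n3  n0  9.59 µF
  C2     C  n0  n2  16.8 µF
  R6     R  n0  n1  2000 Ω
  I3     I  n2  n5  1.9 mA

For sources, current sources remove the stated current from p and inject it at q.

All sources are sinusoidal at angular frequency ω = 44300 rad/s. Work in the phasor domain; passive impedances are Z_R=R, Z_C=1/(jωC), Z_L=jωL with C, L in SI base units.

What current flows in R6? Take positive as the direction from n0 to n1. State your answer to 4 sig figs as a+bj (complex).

Apply KCL at each of the 5 non-ground nodes and solve the resulting linear system.
Node n1: branches {R1, R2, R6} → V_1 = 23.88+0.02055j
Node n2: branches {R5, I2, C2, I3} → V_2 = -4.325e-05+0.03111j
Node n3: branches {R1, R3, C1} → V_3 = 5.159e-05+0.02209j
Node n4: branches {R2, I1, R4} → V_4 = 60.14+0.02079j
Node n5: branches {I1, R3, R4, R5, I3} → V_5 = -0.1828+0.02213j

-0.01194-1.027e-05j A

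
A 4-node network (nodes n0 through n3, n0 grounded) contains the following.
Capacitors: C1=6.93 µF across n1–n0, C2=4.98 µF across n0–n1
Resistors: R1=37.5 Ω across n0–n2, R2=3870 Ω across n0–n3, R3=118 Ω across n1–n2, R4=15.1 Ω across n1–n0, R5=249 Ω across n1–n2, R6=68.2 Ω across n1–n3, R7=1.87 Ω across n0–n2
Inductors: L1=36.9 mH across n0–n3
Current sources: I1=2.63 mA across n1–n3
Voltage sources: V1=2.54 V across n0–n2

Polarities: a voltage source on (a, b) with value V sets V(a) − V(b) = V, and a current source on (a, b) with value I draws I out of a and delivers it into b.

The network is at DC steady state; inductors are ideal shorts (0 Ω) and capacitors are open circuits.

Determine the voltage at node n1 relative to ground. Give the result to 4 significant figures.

Element admittances at DC:
  Y(C1) = 0.000 S between n1,n0
  Y(R1) = 0.02667 S between n0,n2
  Y(C2) = 0.000 S between n0,n1
  L1: short n0↔n3 (DC inductor)
  Y(R2) = 0.0002584 S between n0,n3
  Y(R3) = 0.008475 S between n1,n2
  Y(R4) = 0.06623 S between n1,n0
  Y(R5) = 0.004016 S between n1,n2
  Y(R6) = 0.01466 S between n1,n3
  I1: injects 0.00263 A into n3 (from n1)
  Y(R7) = 0.5348 S between n0,n2
  V1: constraint V(n0)−V(n2) = 2.54
Assemble and solve the 5×5 MNA system:
  V(n1)=-0.3679  V(n2)=-2.540  V(n3)=0.000
  i(L1)=0.002765  i(V1)=-1.453

-0.3679 V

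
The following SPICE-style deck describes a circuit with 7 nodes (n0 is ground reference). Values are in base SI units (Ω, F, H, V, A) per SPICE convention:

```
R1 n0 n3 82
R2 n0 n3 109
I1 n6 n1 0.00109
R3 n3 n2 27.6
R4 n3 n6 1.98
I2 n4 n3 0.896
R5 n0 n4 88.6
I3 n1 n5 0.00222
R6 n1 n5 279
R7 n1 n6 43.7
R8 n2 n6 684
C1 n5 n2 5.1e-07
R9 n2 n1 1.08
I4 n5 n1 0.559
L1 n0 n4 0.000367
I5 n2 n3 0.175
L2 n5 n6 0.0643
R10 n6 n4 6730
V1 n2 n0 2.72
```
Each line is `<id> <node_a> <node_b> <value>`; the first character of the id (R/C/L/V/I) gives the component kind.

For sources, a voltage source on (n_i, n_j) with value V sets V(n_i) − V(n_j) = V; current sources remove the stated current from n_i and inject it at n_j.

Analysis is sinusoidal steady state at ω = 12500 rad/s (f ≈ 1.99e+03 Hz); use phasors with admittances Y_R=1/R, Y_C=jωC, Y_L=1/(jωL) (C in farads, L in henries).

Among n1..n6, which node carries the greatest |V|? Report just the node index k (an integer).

Apply KCL at each of the 6 non-ground nodes and solve the resulting linear system.
Node n1: branches {I1, I3, R6, R7, R9, I4} → V_1 = 3.426+0.2950j
Node n2: branches {R3, R8, C1, R9, I5, V1} → V_2 = 2.720+0.000j
Node n3: branches {R1, R2, R3, R4, I2, I5} → V_3 = 16.43+1.038j
Node n4: branches {I2, R5, L1, R10} → V_4 = -0.2153-4.088j
Node n5: branches {I3, R6, C1, I4, L2} → V_5 = -49.88+70.99j
Node n6: branches {I1, R4, R7, R8, L2, R10} → V_6 = 15.98+1.156j
Source currents: i(V1)=0.5426-0.02296j

5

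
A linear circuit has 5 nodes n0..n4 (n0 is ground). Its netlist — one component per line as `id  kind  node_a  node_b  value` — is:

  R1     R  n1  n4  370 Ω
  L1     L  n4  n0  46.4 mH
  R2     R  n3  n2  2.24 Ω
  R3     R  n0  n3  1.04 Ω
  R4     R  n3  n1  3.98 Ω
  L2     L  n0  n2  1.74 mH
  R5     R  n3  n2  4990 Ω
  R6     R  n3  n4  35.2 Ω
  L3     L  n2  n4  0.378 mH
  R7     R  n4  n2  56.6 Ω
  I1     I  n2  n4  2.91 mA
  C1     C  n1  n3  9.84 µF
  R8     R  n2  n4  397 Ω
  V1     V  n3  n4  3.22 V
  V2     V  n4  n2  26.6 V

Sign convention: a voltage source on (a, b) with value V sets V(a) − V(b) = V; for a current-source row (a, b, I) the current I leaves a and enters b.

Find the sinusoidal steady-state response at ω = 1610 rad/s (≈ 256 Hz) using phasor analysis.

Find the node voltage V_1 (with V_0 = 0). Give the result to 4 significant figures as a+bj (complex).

3.694-9.677j V

Element admittances at ω=1610 rad/s:
  Y(R1) = 0.002703+0.000j S between n1,n4
  Y(L1) = 0.000-0.01339j S between n4,n0
  Y(R2) = 0.4464+0.000j S between n3,n2
  Y(R3) = 0.9615+0.000j S between n0,n3
  Y(R4) = 0.2513+0.000j S between n3,n1
  Y(L2) = 0.000-0.3570j S between n0,n2
  Y(R5) = 0.0002004+0.000j S between n3,n2
  Y(R6) = 0.02841+0.000j S between n3,n4
  Y(L3) = 0.000-1.643j S between n2,n4
  Y(R7) = 0.01767+0.000j S between n4,n2
  I1: injects 0.00291 A into n4 (from n2)
  Y(C1) = 0.000+0.01584j S between n1,n3
  Y(R8) = 0.002519+0.000j S between n2,n4
  V1: constraint V(n3)−V(n4) = 3.22
  V2: constraint V(n4)−V(n2) = 26.6
Assemble and solve the 6×6 MNA system:
  V(n1)=3.694-9.677j  V(n2)=-26.09-9.679j  V(n3)=3.728-9.679j  V(n4)=0.5081-9.679j
  i(V1)=-17.00+9.307j  i(V2)=-17.31+53.02j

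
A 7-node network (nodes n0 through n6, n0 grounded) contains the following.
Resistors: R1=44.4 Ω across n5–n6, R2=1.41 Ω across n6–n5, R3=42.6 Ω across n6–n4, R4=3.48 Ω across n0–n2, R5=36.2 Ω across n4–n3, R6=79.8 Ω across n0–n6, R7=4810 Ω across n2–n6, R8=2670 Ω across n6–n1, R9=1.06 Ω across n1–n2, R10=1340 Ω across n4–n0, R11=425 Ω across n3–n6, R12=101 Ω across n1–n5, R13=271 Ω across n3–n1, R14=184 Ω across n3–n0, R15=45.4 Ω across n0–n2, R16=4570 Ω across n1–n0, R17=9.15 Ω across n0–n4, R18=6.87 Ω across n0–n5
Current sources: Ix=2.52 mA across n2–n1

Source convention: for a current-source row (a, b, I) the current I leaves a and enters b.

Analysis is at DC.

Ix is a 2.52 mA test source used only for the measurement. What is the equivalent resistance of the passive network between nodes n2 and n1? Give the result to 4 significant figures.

MNA unknowns: 6 node voltages V₁..V_6
R1: Y=0.02252 on G[5,6]
R2: Y=0.7092 on G[6,5]
R3: Y=0.02347 on G[6,4]
R4: Y=0.2874 on G[0,2]
R5: Y=0.02762 on G[4,3]
R6: Y=0.01253 on G[0,6]
R7: Y=0.0002079 on G[2,6]
R8: Y=0.0003745 on G[6,1]
R9: Y=0.9434 on G[1,2]
R10: Y=0.0007463 on G[4,0]
R11: Y=0.002353 on G[3,6]
R12: Y=0.009901 on G[1,5]
R13: Y=0.003690 on G[3,1]
R14: Y=0.005435 on G[3,0]
R15: Y=0.02203 on G[0,2]
R16: Y=0.0002188 on G[1,0]
R17: Y=0.1093 on G[0,4]
R18: Y=0.1456 on G[0,5]
Ix: z[2]−=0.00252, z[1]+=0.00252
solve → V1=0.002529, V2=-0.0001073, V3=0.0002981, V4=7.199e-05, V5=0.0001465, V6=0.0001434

R_eq = 1.046 Ω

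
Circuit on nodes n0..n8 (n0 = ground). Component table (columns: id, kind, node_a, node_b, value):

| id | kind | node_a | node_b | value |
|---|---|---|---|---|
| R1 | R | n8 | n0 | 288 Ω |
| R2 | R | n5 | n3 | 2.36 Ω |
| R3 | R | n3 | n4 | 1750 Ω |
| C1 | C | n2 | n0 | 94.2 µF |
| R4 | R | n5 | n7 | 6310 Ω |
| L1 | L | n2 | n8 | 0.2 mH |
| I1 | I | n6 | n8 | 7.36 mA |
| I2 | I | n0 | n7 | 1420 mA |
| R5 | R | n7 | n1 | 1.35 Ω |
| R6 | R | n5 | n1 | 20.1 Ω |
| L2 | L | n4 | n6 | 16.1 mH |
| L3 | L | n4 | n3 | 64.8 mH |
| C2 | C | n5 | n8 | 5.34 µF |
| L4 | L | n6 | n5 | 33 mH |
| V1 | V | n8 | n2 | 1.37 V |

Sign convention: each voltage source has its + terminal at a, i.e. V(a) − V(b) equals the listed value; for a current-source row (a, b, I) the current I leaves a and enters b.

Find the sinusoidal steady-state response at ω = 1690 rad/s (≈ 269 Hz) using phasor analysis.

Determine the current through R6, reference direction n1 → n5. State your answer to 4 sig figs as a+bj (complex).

Apply KCL at each of the 8 non-ground nodes and solve the resulting linear system.
Node n1: branches {R5, R6} → V_1 = 30.01-165.4j
Node n2: branches {C1, L1, V1} → V_2 = 0.1938-8.886j
Node n3: branches {R2, R3, L3} → V_3 = 1.559-165.4j
Node n4: branches {R3, L2, L3} → V_4 = 1.555-165.7j
Node n5: branches {R2, R4, R6, C2, L4} → V_5 = 1.564-165.4j
Node n6: branches {I1, L2, L4} → V_6 = 1.558-165.7j
Node n7: branches {R4, I2, R5} → V_7 = 31.92-165.4j
Node n8: branches {R1, L1, I1, C2, V1} → V_8 = 1.564-8.886j
Source currents: i(V1)=1.415+4.084j

1.415+0.000j A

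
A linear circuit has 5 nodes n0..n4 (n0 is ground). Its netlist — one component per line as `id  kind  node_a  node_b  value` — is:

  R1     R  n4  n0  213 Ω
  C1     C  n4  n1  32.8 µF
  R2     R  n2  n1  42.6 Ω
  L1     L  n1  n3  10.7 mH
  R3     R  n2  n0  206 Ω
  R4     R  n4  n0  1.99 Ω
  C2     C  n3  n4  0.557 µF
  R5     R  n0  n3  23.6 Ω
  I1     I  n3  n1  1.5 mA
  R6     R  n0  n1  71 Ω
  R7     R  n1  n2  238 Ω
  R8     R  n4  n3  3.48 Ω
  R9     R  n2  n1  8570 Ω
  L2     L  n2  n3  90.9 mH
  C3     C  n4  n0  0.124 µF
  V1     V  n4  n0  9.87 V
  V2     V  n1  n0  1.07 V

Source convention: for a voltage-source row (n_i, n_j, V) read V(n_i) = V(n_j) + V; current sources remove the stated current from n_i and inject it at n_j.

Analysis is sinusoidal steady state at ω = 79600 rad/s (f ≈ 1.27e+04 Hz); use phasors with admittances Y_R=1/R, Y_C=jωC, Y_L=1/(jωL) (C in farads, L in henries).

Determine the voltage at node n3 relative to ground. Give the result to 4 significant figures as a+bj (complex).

Element admittances at ω=79600 rad/s:
  Y(R1) = 0.004695+0.000j S between n4,n0
  Y(C1) = 0.000+2.611j S between n4,n1
  Y(R2) = 0.02347+0.000j S between n2,n1
  Y(L1) = 0.000-0.001174j S between n1,n3
  Y(R3) = 0.004854+0.000j S between n2,n0
  Y(R4) = 0.5025+0.000j S between n4,n0
  Y(C2) = 0.000+0.04434j S between n3,n4
  Y(R5) = 0.04237+0.000j S between n0,n3
  I1: injects 0.0015 A into n1 (from n3)
  Y(R6) = 0.01408+0.000j S between n0,n1
  Y(R7) = 0.004202+0.000j S between n1,n2
  Y(R8) = 0.2874+0.000j S between n4,n3
  Y(R9) = 0.0001167+0.000j S between n2,n1
  Y(L2) = 0.000-0.0001382j S between n2,n3
  Y(C3) = 0.000+0.009870j S between n4,n0
  V1: constraint V(n4)−V(n0) = 9.87
  V2: constraint V(n1)−V(n0) = 1.07
Assemble and solve the 6×6 MNA system:
  V(n1)=1.070+0.000j  V(n2)=0.9119-0.03264j  V(n3)=8.623+0.1978j  V(n4)=9.870+0.000j
  i(V1)=-5.373-23.07j  i(V2)=-0.01773+22.97j

8.623+0.1978j V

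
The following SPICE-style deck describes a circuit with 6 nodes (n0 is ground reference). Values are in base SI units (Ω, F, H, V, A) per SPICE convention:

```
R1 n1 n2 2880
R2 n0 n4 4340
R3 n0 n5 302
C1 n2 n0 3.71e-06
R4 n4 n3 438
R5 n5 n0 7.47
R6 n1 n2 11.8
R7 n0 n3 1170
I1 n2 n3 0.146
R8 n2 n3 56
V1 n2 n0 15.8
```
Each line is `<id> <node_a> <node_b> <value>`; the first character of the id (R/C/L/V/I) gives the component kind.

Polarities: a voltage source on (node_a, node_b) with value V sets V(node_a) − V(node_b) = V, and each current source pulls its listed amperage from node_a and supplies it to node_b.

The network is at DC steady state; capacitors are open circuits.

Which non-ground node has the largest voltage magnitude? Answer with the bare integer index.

3

Element admittances at DC:
  Y(R1) = 0.0003472 S between n1,n2
  Y(R2) = 0.0002304 S between n0,n4
  Y(R3) = 0.003311 S between n0,n5
  Y(C1) = 0.000 S between n2,n0
  Y(R4) = 0.002283 S between n4,n3
  Y(R5) = 0.1339 S between n5,n0
  Y(R6) = 0.08475 S between n1,n2
  Y(R7) = 0.0008547 S between n0,n3
  I1: injects 0.146 A into n3 (from n2)
  Y(R8) = 0.01786 S between n2,n3
  V1: constraint V(n2)−V(n0) = 15.8
Assemble and solve the 6×6 MNA system:
  V(n1)=15.80  V(n2)=15.80  V(n3)=22.63  V(n4)=20.55  V(n5)=0.000
  i(V1)=-0.02408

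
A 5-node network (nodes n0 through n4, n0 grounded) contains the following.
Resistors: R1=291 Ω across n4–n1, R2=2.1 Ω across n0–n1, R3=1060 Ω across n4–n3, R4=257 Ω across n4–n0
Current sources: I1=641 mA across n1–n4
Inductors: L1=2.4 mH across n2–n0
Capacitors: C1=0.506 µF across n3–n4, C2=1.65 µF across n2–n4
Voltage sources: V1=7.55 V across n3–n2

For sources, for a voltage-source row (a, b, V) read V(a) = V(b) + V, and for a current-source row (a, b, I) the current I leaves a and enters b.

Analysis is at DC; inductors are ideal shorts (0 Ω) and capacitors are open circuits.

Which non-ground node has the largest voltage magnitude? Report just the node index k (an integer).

4

MNA unknowns: 4 node voltages V₁..V_4 plus 2 source currents (L1, V1)
R1: Y=0.003436 on G[4,1]
R2: Y=0.4762 on G[0,1]
I1: z[1]−=0.641, z[4]+=0.641
L1: row V2−V0=0, i_L1 at 2,0
R3: Y=0.0009434 on G[4,3]
R4: Y=0.003891 on G[4,0]
C1: Y=0.000 on G[3,4]
C2: Y=0.000 on G[2,4]
V1: row V3−V2=7.55, i_V1 at 3,2
solve → V1=-0.7773, V2=0.000, V3=7.550, V4=78.04
aux → i_L1=0.06650, i_V1=0.06650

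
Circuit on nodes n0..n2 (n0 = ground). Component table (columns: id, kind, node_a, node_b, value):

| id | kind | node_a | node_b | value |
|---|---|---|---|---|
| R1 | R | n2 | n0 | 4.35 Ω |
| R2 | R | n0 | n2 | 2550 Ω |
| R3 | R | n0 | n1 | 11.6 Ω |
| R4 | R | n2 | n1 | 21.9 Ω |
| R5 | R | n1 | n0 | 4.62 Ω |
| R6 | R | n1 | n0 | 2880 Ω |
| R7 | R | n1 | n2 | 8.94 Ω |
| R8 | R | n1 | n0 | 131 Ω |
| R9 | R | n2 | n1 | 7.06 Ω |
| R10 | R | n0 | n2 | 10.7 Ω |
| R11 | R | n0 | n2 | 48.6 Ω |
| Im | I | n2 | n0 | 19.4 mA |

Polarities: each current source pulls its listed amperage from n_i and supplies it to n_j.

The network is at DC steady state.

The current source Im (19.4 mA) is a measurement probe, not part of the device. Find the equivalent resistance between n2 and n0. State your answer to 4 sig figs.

R_eq = 2.013 Ω

Element admittances at DC:
  Y(R1) = 0.2299 S between n2,n0
  Y(R2) = 0.0003922 S between n0,n2
  Y(R3) = 0.08621 S between n0,n1
  Y(R4) = 0.04566 S between n2,n1
  Y(R5) = 0.2165 S between n1,n0
  Y(R6) = 0.0003472 S between n1,n0
  Y(R7) = 0.1119 S between n1,n2
  Y(R8) = 0.007634 S between n1,n0
  Y(R9) = 0.1416 S between n2,n1
  Y(R10) = 0.09346 S between n0,n2
  Y(R11) = 0.02058 S between n0,n2
  Im: injects 0.0194 A into n0 (from n2)
Assemble and solve the 2×2 MNA system:
  V(n1)=-0.01916  V(n2)=-0.03906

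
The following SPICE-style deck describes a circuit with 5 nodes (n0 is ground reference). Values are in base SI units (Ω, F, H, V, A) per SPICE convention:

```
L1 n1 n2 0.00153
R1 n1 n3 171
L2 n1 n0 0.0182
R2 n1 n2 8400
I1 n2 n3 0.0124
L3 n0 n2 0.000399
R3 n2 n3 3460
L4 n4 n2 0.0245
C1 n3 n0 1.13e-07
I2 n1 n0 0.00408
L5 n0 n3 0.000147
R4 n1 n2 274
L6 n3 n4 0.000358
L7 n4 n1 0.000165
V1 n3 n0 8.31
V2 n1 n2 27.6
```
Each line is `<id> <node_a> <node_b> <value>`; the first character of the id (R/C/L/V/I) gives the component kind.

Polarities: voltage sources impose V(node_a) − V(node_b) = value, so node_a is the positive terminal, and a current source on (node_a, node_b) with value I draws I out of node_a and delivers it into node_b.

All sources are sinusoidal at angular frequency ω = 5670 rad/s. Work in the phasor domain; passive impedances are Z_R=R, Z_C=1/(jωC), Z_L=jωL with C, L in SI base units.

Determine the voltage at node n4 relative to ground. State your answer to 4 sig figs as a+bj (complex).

15.57-0.06483j V

Apply KCL at each of the 4 non-ground nodes and solve the resulting linear system.
Node n1: branches {L1, R1, L2, R2, I2, R4, L7, V2} → V_1 = 19.08-0.09450j
Node n2: branches {L1, R2, I1, L3, R3, L4, R4, V2} → V_2 = -8.516-0.09450j
Node n3: branches {R1, I1, R3, C1, L5, L6, V1} → V_3 = 8.310+0.000j
Node n4: branches {L4, L6, L7} → V_4 = 15.57-0.06483j
Source currents: i(V1)=0.03861+6.386j, i(V2)=-0.1385+7.119j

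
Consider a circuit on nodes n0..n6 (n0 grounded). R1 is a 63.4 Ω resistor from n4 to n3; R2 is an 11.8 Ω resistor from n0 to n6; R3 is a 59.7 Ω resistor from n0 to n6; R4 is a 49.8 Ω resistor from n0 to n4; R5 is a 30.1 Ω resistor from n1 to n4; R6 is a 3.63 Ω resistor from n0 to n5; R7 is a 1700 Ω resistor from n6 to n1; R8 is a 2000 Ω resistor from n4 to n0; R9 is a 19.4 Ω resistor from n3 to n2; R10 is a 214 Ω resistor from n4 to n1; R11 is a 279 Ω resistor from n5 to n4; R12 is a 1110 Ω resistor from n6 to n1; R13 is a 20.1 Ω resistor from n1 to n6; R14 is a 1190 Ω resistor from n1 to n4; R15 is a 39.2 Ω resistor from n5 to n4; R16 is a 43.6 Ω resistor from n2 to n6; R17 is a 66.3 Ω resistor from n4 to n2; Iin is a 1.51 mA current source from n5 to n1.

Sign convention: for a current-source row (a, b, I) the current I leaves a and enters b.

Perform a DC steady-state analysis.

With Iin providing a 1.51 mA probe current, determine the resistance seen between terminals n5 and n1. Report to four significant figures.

R_eq = 19.95 Ω

Apply KCL at each of the 6 non-ground nodes and solve the resulting linear system.
Node n1: branches {R5, R7, R10, R12, R13, R14, Iin} → V_1 = 0.02611
Node n2: branches {R9, R16, R17} → V_2 = 0.009456
Node n3: branches {R1, R9} → V_3 = 0.009575
Node n4: branches {R1, R4, R5, R8, R10, R11, R14, R15, R17} → V_4 = 0.009966
Node n5: branches {R6, R11, R15, Iin} → V_5 = -0.004006
Node n6: branches {R2, R3, R7, R12, R13, R16} → V_6 = 0.008851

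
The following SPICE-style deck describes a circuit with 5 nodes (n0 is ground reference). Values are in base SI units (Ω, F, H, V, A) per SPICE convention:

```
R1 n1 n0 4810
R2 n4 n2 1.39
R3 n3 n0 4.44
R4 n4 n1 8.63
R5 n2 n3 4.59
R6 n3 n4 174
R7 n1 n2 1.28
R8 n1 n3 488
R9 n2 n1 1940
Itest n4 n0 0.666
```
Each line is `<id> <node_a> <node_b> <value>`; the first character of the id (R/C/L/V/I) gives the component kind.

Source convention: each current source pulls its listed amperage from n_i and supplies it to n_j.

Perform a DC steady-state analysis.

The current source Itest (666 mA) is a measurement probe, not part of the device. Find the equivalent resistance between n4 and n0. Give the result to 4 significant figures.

MNA unknowns: 4 node voltages V₁..V_4
R1: Y=0.0002079 on G[1,0]
R2: Y=0.7194 on G[4,2]
R3: Y=0.2252 on G[3,0]
R4: Y=0.1159 on G[4,1]
R5: Y=0.2179 on G[2,3]
R6: Y=0.005747 on G[3,4]
R7: Y=0.7812 on G[1,2]
R8: Y=0.002049 on G[1,3]
R9: Y=0.0005155 on G[2,1]
Itest: z[4]−=0.666, z[0]+=0.666
solve → V1=-5.970, V2=-5.877, V3=-2.952, V4=-6.661

R_eq = 10.00 Ω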